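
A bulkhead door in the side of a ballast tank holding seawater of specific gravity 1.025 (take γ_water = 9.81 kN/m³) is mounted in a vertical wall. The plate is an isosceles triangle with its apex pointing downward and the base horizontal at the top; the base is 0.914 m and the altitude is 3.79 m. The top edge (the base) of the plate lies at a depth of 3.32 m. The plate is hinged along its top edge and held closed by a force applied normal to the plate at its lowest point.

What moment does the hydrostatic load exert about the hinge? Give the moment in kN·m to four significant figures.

γ = 1.025 × 9.81 = 10.05525 kN/m³.
With the apex down, the centroid sits h/3 = 3.79/3 = 1.26333 m below the base (the top edge), so the centroid depth is h_c = 3.32 + 1.26333 = 4.58333 m.
A = ½ × 0.914 × 3.79 = 1.73203 m².
Resultant F = γ·h_c·A = 10.05525 × 4.58333 × 1.73203 = 79.8233 kN.
I_c = b·h³/36 = 0.914 × 3.79³/36 = 1.38217 m⁴.
Centre of pressure: y_p = y_c + I_c/(y_c·A) = 4.58333 + 1.38217/(4.58333 × 1.73203) = 4.58333 + 0.17411 = 4.75744 m along the plane.
The resultant acts 1.26333 + 0.17411 = 1.43744 m (along the plate) below the hinge at the top edge, so the moment about the hinge is M = F × 1.43744 = 79.8233 × 1.43744 = 114.741 kN·m.

M ≈ 114.7 kN·m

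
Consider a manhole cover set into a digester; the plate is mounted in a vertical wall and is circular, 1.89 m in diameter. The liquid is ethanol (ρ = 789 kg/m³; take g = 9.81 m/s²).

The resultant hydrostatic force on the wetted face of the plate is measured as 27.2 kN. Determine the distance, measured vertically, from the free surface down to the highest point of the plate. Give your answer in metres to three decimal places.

d_top ≈ 0.308 m

γ = ρg = 789 × 9.81 / 1000 = 7.74009 kN/m³.
A = π(0.945)² = 2.80552 m².
From F = γ·h_c·A, the centroid depth is h_c = 27.2/(7.74009 × 2.80552) = 1.25259 m.
The centroid is at the centre, 0.945 m below the top of the plate, so the highest point sits at h_top = 1.25259 − 0.945 = 0.30759 m below the surface.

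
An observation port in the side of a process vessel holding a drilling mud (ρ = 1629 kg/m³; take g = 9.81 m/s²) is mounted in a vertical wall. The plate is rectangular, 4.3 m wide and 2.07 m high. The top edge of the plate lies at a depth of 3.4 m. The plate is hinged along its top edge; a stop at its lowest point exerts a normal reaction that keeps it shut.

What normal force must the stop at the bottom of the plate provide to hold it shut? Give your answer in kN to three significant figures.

γ = ρg = 1629 × 9.81 / 1000 = 15.98049 kN/m³.
The centroid lies 2.07/2 = 1.035 m below the top edge, so the centroid depth is h_c = 3.4 + 1.035 = 4.435 m.
A = 4.3 × 2.07 = 8.901 m².
Resultant F = γ·h_c·A = 15.98049 × 4.435 × 8.901 = 630.845 kN.
I_c = b·h³/12 = 4.3 × 2.07³/12 = 3.17832 m⁴.
Centre of pressure: y_p = y_c + I_c/(y_c·A) = 4.435 + 3.17832/(4.435 × 8.901) = 4.435 + 0.0805128 = 4.51551 m along the plane.
The resultant acts 1.035 + 0.0805128 = 1.11551 m (along the plate) below the hinge at the top edge, so the moment about the hinge is M = F × 1.11551 = 630.845 × 1.11551 = 703.714 kN·m.
A normal force at the bottom, 2.07 m from the hinge, must supply this moment: P = 703.714/2.07 = 339.958 kN.

P ≈ 340 kN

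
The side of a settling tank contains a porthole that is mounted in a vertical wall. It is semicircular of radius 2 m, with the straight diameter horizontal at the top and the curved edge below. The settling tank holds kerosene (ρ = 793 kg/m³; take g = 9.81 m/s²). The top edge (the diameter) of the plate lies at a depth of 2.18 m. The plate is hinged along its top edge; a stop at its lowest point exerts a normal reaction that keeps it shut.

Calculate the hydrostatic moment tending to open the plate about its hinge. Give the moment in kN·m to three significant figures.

γ = ρg = 793 × 9.81 / 1000 = 7.77933 kN/m³.
The centroid of a semicircle lies 4r/(3π) = 0.848826 m from the diameter, here below the top edge, so the centroid depth is h_c = 2.18 + 0.848826 = 3.02883 m.
A = πr²/2 = π × 2²/2 = 6.28319 m².
Resultant F = γ·h_c·A = 7.77933 × 3.02883 × 6.28319 = 148.046 kN.
I_c = (π/8 − 8/(9π))·r⁴ = 0.109757 × 2⁴ = 1.75611 m⁴.
Centre of pressure: y_p = y_c + I_c/(y_c·A) = 3.02883 + 1.75611/(3.02883 × 6.28319) = 3.02883 + 0.0922777 = 3.12111 m along the plane.
The resultant acts 0.848826 + 0.0922777 = 0.941104 m (along the plate) below the hinge at the top edge, so the moment about the hinge is M = F × 0.941104 = 148.046 × 0.941104 = 139.327 kN·m.

M ≈ 139 kN·m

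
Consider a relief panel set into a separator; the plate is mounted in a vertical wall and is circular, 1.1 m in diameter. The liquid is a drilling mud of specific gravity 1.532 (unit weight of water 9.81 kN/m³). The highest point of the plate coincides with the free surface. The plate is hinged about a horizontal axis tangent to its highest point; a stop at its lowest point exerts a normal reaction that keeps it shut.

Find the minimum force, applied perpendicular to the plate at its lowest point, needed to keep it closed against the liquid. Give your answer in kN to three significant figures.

γ = 1.532 × 9.81 = 15.02892 kN/m³.
The centroid is at the centre, 0.55 m below the top of the plate, so the centroid depth is h_c = 0.55 m.
A = π(0.55)² = 0.950332 m².
Resultant F = γ·h_c·A = 15.02892 × 0.55 × 0.950332 = 7.85535 kN.
I_c = πr⁴/4 = π × 0.55⁴/4 = 0.0718688 m⁴.
Centre of pressure: y_p = y_c + I_c/(y_c·A) = 0.55 + 0.0718688/(0.55 × 0.950332) = 0.55 + 0.1375 = 0.6875 m along the plane.
The resultant acts 0.55 + 0.1375 = 0.6875 m (along the plate) below the hinge at the top edge, so the moment about the hinge is M = F × 0.6875 = 7.85535 × 0.6875 = 5.40055 kN·m.
A normal force at the bottom, 1.1 m from the hinge, must supply this moment: P = 5.40055/1.1 = 4.90959 kN.

P ≈ 4.91 kN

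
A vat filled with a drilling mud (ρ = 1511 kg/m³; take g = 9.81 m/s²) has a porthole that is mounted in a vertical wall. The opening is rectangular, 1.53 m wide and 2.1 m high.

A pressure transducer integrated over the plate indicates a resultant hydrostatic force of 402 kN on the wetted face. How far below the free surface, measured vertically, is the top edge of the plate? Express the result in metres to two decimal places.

γ = ρg = 1511 × 9.81 / 1000 = 14.82291 kN/m³.
A = 1.53 × 2.1 = 3.213 m².
From F = γ·h_c·A, the centroid depth is h_c = 402/(14.82291 × 3.213) = 8.44077 m.
The centroid lies 2.1/2 = 1.05 m below the top edge, so the top edge sits at h_top = 8.44077 − 1.05 = 7.39077 m below the surface.

d_top ≈ 7.39 m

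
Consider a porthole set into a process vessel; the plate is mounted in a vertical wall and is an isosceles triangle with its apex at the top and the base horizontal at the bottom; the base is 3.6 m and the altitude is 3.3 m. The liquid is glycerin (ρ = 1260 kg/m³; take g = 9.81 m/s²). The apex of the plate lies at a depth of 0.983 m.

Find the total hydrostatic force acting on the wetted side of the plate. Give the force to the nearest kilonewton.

F ≈ 234 kN

γ = ρg = 1260 × 9.81 / 1000 = 12.3606 kN/m³.
With the apex up, the centroid sits 2h/3 = 2 × 3.3/3 = 2.2 m below the apex, so the centroid depth is h_c = 0.983 + 2.2 = 3.183 m.
A = ½ × 3.6 × 3.3 = 5.94 m².
Resultant F = γ·h_c·A = 12.3606 × 3.183 × 5.94 = 233.702 kN.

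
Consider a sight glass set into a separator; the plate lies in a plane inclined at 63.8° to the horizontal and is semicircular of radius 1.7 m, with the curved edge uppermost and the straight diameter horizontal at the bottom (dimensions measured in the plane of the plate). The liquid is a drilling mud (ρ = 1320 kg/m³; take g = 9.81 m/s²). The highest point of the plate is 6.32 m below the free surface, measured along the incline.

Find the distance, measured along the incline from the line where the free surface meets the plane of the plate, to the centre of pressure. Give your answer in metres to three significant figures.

γ = ρg = 1320 × 9.81 / 1000 = 12.9492 kN/m³.
Let θ = 63.8° be the plate's angle to the horizontal; measure y along the incline from where the plane meets the free surface. Vertical depth h = y·sinθ with sinθ = 0.897258.
The centroid lies 4r/(3π) = 0.721502 m above the diameter, so r − 4r/(3π) = 1.7 − 0.721502 = 0.978498 m below the topmost point, so y_c = 6.32 + 0.978498 = 7.2985 m and h_c = 7.2985 × 0.897258 = 6.54864 m.
A = πr²/2 = π × 1.7²/2 = 4.5396 m².
Resultant F = γ·h_c·A = 12.9492 × 6.54864 × 4.5396 = 384.956 kN.
I_c = (π/8 − 8/(9π))·r⁴ = 0.109757 × 1.7⁴ = 0.916701 m⁴.
Centre of pressure: y_p = y_c + I_c/(y_c·A) = 7.2985 + 0.916701/(7.2985 × 4.5396) = 7.2985 + 0.0276679 = 7.32617 m along the plane.

y_p = 7.33 m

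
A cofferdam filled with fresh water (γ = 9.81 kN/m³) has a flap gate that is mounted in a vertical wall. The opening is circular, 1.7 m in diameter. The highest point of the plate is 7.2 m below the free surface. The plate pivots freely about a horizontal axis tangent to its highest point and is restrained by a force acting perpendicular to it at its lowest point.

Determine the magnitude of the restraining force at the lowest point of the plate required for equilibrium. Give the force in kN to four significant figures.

P ≈ 91.99 kN

γ = 9.81 kN/m³.
The centroid is at the centre, 0.85 m below the top of the plate, so the centroid depth is h_c = 7.2 + 0.85 = 8.05 m.
A = π(0.85)² = 2.2698 m².
Resultant F = γ·h_c·A = 9.81 × 8.05 × 2.2698 = 179.247 kN.
I_c = πr⁴/4 = π × 0.85⁴/4 = 0.409983 m⁴.
Centre of pressure: y_p = y_c + I_c/(y_c·A) = 8.05 + 0.409983/(8.05 × 2.2698) = 8.05 + 0.0224379 = 8.07244 m along the plane.
The resultant acts 0.85 + 0.0224379 = 0.872438 m (along the plate) below the hinge at the top edge, so the moment about the hinge is M = F × 0.872438 = 179.247 × 0.872438 = 156.382 kN·m.
A normal force at the bottom, 1.7 m from the hinge, must supply this moment: P = 156.382/1.7 = 91.9894 kN.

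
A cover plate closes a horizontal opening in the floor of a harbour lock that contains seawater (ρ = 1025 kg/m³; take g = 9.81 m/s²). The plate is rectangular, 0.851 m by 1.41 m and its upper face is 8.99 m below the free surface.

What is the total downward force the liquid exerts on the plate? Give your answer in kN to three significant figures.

γ = ρg = 1025 × 9.81 / 1000 = 10.05525 kN/m³.
The plate is horizontal, so pressure is uniform at p = γ·h = 10.05525 × 8.99 = 90.3967 kN/m².
A = 0.851 × 1.41 = 1.19991 m².
F = p·A = 90.3967 × 1.19991 = 108.468 kN.

F ≈ 108 kN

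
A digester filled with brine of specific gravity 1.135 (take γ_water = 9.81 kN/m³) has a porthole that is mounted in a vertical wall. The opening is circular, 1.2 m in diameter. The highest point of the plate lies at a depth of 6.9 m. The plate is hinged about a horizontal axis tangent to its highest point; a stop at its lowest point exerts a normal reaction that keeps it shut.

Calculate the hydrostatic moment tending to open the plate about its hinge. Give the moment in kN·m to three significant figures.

γ = 1.135 × 9.81 = 11.13435 kN/m³.
The centroid is at the centre, 0.6 m below the top of the plate, so the centroid depth is h_c = 6.9 + 0.6 = 7.5 m.
A = π(0.6)² = 1.13097 m².
Resultant F = γ·h_c·A = 11.13435 × 7.5 × 1.13097 = 94.4446 kN.
I_c = πr⁴/4 = π × 0.6⁴/4 = 0.101788 m⁴.
Centre of pressure: y_p = y_c + I_c/(y_c·A) = 7.5 + 0.101788/(7.5 × 1.13097) = 7.5 + 0.0120001 = 7.512 m along the plane.
The resultant acts 0.6 + 0.0120001 = 0.612 m (along the plate) below the hinge at the top edge, so the moment about the hinge is M = F × 0.612 = 94.4446 × 0.612 = 57.8001 kN·m.

M ≈ 57.8 kN·m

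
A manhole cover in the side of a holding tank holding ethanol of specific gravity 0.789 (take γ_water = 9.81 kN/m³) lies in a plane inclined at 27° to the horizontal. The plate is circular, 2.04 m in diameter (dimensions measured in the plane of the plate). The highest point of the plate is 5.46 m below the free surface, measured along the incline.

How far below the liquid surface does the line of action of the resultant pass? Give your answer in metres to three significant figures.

γ = 0.789 × 9.81 = 7.74009 kN/m³.
Let θ = 27° be the plate's angle to the horizontal; measure y along the incline from where the plane meets the free surface. Vertical depth h = y·sinθ with sinθ = 0.453990.
The centroid is at the centre, 1.02 m below the top of the plate, so y_c = 5.46 + 1.02 = 6.48 m and h_c = 6.48 × 0.453990 = 2.94186 m.
A = π(1.02)² = 3.26851 m².
Resultant F = γ·h_c·A = 7.74009 × 2.94186 × 3.26851 = 74.4248 kN.
I_c = πr⁴/4 = π × 1.02⁴/4 = 0.85014 m⁴.
Centre of pressure: y_p = y_c + I_c/(y_c·A) = 6.48 + 0.85014/(6.48 × 3.26851) = 6.48 + 0.0401389 = 6.52014 m along the plane.
Vertically, h_p = y_p·sinθ = 6.52014 × 0.453990 = 2.96008 m.

h_p = 2.96 m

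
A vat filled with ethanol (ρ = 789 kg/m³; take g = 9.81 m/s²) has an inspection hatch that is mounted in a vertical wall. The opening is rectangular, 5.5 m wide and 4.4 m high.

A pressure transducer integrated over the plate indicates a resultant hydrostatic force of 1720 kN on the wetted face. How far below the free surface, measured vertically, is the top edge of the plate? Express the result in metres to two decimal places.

d_top ≈ 6.98 m

γ = ρg = 789 × 9.81 / 1000 = 7.74009 kN/m³.
A = 5.5 × 4.4 = 24.2 m².
From F = γ·h_c·A, the centroid depth is h_c = 1720/(7.74009 × 24.2) = 9.18263 m.
The centroid lies 4.4/2 = 2.2 m below the top edge, so the top edge sits at h_top = 9.18263 − 2.2 = 6.98263 m below the surface.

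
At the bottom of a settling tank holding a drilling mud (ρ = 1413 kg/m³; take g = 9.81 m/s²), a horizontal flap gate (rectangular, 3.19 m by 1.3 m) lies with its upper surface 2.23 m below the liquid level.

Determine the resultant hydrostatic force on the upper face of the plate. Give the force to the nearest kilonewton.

F ≈ 128 kN

γ = ρg = 1413 × 9.81 / 1000 = 13.86153 kN/m³.
The plate is horizontal, so pressure is uniform at p = γ·h = 13.86153 × 2.23 = 30.9112 kN/m².
A = 3.19 × 1.3 = 4.147 m².
F = p·A = 30.9112 × 4.147 = 128.189 kN.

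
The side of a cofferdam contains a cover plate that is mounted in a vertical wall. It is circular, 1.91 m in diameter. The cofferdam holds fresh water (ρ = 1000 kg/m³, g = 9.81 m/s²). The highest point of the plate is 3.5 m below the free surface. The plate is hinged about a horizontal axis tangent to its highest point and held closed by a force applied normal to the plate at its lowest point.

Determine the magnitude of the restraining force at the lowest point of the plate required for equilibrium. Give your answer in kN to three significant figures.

P ≈ 66.0 kN

γ = ρg = 1000 × 9.81 = 9810 N/m³ = 9.81 kN/m³.
The centroid is at the centre, 0.955 m below the top of the plate, so the centroid depth is h_c = 3.5 + 0.955 = 4.455 m.
A = π(0.955)² = 2.86521 m².
Resultant F = γ·h_c·A = 9.81 × 4.455 × 2.86521 = 125.22 kN.
I_c = πr⁴/4 = π × 0.955⁴/4 = 0.653286 m⁴.
Centre of pressure: y_p = y_c + I_c/(y_c·A) = 4.455 + 0.653286/(4.455 × 2.86521) = 4.455 + 0.0511799 = 4.50618 m along the plane.
The resultant acts 0.955 + 0.0511799 = 1.00618 m (along the plate) below the hinge at the top edge, so the moment about the hinge is M = F × 1.00618 = 125.22 × 1.00618 = 125.994 kN·m.
A normal force at the bottom, 1.91 m from the hinge, must supply this moment: P = 125.994/1.91 = 65.9654 kN.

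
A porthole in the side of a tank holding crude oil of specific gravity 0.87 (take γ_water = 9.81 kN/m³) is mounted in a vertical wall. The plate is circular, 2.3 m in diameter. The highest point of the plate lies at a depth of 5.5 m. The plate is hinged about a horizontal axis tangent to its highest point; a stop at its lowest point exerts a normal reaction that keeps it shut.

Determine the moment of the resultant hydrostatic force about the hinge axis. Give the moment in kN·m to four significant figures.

γ = 0.87 × 9.81 = 8.5347 kN/m³.
The centroid is at the centre, 1.15 m below the top of the plate, so the centroid depth is h_c = 5.5 + 1.15 = 6.65 m.
A = π(1.15)² = 4.15476 m².
Resultant F = γ·h_c·A = 8.5347 × 6.65 × 4.15476 = 235.807 kN.
I_c = πr⁴/4 = π × 1.15⁴/4 = 1.37367 m⁴.
Centre of pressure: y_p = y_c + I_c/(y_c·A) = 6.65 + 1.37367/(6.65 × 4.15476) = 6.65 + 0.0497181 = 6.69972 m along the plane.
The resultant acts 1.15 + 0.0497181 = 1.19972 m (along the plate) below the hinge at the top edge, so the moment about the hinge is M = F × 1.19972 = 235.807 × 1.19972 = 282.902 kN·m.

M ≈ 282.9 kN·m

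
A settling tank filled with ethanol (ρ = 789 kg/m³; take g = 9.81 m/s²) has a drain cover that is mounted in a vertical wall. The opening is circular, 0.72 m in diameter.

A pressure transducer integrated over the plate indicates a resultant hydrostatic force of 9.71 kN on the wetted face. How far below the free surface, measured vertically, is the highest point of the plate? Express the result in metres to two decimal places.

γ = ρg = 789 × 9.81 / 1000 = 7.74009 kN/m³.
A = π(0.36)² = 0.40715 m².
From F = γ·h_c·A, the centroid depth is h_c = 9.71/(7.74009 × 0.40715) = 3.08119 m.
The centroid is at the centre, 0.36 m below the top of the plate, so the highest point sits at h_top = 3.08119 − 0.36 = 2.72119 m below the surface.

d_top ≈ 2.72 m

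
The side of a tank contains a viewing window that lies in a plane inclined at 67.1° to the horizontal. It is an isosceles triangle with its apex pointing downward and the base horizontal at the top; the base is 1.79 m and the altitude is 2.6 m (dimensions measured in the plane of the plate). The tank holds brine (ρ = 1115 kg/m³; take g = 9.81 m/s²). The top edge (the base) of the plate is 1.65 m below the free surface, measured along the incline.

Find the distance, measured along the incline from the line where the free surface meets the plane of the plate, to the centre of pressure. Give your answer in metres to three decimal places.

y_p = 2.666 m

γ = ρg = 1115 × 9.81 / 1000 = 10.93815 kN/m³.
Let θ = 67.1° be the plate's angle to the horizontal; measure y along the incline from where the plane meets the free surface. Vertical depth h = y·sinθ with sinθ = 0.921185.
With the apex down, the centroid sits h/3 = 2.6/3 = 0.866667 m below the base (the top edge), so y_c = 1.65 + 0.866667 = 2.51667 m and h_c = 2.51667 × 0.921185 = 2.31832 m.
A = ½ × 1.79 × 2.6 = 2.327 m².
Resultant F = γ·h_c·A = 10.93815 × 2.31832 × 2.327 = 59.0084 kN.
I_c = b·h³/36 = 1.79 × 2.6³/36 = 0.873918 m⁴.
Centre of pressure: y_p = y_c + I_c/(y_c·A) = 2.51667 + 0.873918/(2.51667 × 2.327) = 2.51667 + 0.149227 = 2.6659 m along the plane.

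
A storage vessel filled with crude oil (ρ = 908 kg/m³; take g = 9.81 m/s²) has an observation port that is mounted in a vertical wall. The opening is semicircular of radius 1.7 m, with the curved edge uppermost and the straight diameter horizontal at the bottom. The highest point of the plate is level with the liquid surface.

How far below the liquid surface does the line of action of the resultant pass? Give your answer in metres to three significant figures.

γ = ρg = 908 × 9.81 / 1000 = 8.90748 kN/m³.
The centroid lies 4r/(3π) = 0.721502 m above the diameter, so r − 4r/(3π) = 1.7 − 0.721502 = 0.978498 m below the topmost point, so the centroid depth is h_c = 0.978498 m.
A = πr²/2 = π × 1.7²/2 = 4.5396 m².
Resultant F = γ·h_c·A = 8.90748 × 0.978498 × 4.5396 = 39.5669 kN.
I_c = (π/8 − 8/(9π))·r⁴ = 0.109757 × 1.7⁴ = 0.916701 m⁴.
Centre of pressure: y_p = y_c + I_c/(y_c·A) = 0.978498 + 0.916701/(0.978498 × 4.5396) = 0.978498 + 0.206372 = 1.18487 m along the plane.

h_p = 1.18 m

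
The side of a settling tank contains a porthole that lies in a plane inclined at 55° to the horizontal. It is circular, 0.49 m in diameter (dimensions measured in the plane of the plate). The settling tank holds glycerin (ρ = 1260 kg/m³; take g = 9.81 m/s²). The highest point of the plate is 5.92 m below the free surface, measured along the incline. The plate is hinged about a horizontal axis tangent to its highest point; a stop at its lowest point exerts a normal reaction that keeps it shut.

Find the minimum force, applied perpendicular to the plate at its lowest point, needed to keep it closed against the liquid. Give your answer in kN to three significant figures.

P ≈ 5.94 kN

γ = ρg = 1260 × 9.81 / 1000 = 12.3606 kN/m³.
Let θ = 55° be the plate's angle to the horizontal; measure y along the incline from where the plane meets the free surface. Vertical depth h = y·sinθ with sinθ = 0.819152.
The centroid is at the centre, 0.245 m below the top of the plate, so y_c = 5.92 + 0.245 = 6.165 m and h_c = 6.165 × 0.819152 = 5.05007 m.
A = π(0.245)² = 0.188574 m².
Resultant F = γ·h_c·A = 12.3606 × 5.05007 × 0.188574 = 11.7711 kN.
I_c = πr⁴/4 = π × 0.245⁴/4 = 0.00282979 m⁴.
Centre of pressure: y_p = y_c + I_c/(y_c·A) = 6.165 + 0.00282979/(6.165 × 0.188574) = 6.165 + 0.00243411 = 6.16743 m along the plane.
The resultant acts 0.245 + 0.00243411 = 0.247434 m (along the plate) below the hinge at the top edge, so the moment about the hinge is M = F × 0.247434 = 11.7711 × 0.247434 = 2.91257 kN·m.
A normal force at the bottom, 0.49 m from the hinge, must supply this moment: P = 2.91257/0.49 = 5.94402 kN.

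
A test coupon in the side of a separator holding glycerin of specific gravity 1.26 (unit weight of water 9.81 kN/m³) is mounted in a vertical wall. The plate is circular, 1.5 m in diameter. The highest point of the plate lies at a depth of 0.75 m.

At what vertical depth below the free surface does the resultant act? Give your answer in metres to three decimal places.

h_p = 1.594 m

γ = 1.26 × 9.81 = 12.3606 kN/m³.
The centroid is at the centre, 0.75 m below the top of the plate, so the centroid depth is h_c = 0.75 + 0.75 = 1.5 m.
A = π(0.75)² = 1.76715 m².
Resultant F = γ·h_c·A = 12.3606 × 1.5 × 1.76715 = 32.7646 kN.
I_c = πr⁴/4 = π × 0.75⁴/4 = 0.248505 m⁴.
Centre of pressure: y_p = y_c + I_c/(y_c·A) = 1.5 + 0.248505/(1.5 × 1.76715) = 1.5 + 0.0937498 = 1.59375 m along the plane.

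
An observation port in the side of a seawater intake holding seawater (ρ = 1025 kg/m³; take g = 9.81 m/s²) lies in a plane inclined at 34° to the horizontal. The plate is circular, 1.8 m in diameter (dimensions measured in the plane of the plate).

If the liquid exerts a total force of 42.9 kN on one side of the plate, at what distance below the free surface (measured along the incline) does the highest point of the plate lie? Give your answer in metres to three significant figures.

y_top ≈ 2.10 m

γ = ρg = 1025 × 9.81 / 1000 = 10.05525 kN/m³.
A = π(0.9)² = 2.54469 m².
From F = γ·h_c·A, the centroid depth is h_c = 42.9/(10.05525 × 2.54469) = 1.6766 m.
Let θ = 34° be the plate's angle to the horizontal; measure y along the incline from where the plane meets the free surface. Vertical depth h = y·sinθ with sinθ = 0.559193.
Along the incline, y_c = h_c/sinθ = 1.6766/0.559193 = 2.99825 m.
The centroid is at the centre, 0.9 m below the top of the plate, so the highest point sits at y_top = 2.99825 − 0.9 = 2.09825 m along the incline.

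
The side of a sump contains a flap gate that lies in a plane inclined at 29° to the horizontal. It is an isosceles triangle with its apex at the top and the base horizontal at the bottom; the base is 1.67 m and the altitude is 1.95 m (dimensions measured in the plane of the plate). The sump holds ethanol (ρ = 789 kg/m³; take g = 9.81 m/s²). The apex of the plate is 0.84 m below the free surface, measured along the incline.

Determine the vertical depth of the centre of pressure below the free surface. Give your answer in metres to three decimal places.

γ = ρg = 789 × 9.81 / 1000 = 7.74009 kN/m³.
Let θ = 29° be the plate's angle to the horizontal; measure y along the incline from where the plane meets the free surface. Vertical depth h = y·sinθ with sinθ = 0.484810.
With the apex up, the centroid sits 2h/3 = 2 × 1.95/3 = 1.3 m below the apex, so y_c = 0.84 + 1.3 = 2.14 m and h_c = 2.14 × 0.484810 = 1.03749 m.
A = ½ × 1.67 × 1.95 = 1.62825 m².
Resultant F = γ·h_c·A = 7.74009 × 1.03749 × 1.62825 = 13.0753 kN.
I_c = b·h³/36 = 1.67 × 1.95³/36 = 0.343968 m⁴.
Centre of pressure: y_p = y_c + I_c/(y_c·A) = 2.14 + 0.343968/(2.14 × 1.62825) = 2.14 + 0.098715 = 2.23872 m along the plane.
Vertically, h_p = y_p·sinθ = 2.23872 × 0.484810 = 1.08535 m.

h_p = 1.085 m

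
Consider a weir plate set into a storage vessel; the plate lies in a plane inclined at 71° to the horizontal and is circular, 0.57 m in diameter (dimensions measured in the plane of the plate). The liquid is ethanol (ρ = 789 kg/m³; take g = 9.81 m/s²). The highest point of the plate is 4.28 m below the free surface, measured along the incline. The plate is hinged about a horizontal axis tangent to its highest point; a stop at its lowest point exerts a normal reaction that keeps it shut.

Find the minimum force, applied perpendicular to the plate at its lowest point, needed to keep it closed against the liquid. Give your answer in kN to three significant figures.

γ = ρg = 789 × 9.81 / 1000 = 7.74009 kN/m³.
Let θ = 71° be the plate's angle to the horizontal; measure y along the incline from where the plane meets the free surface. Vertical depth h = y·sinθ with sinθ = 0.945519.
The centroid is at the centre, 0.285 m below the top of the plate, so y_c = 4.28 + 0.285 = 4.565 m and h_c = 4.565 × 0.945519 = 4.31629 m.
A = π(0.285)² = 0.255176 m².
Resultant F = γ·h_c·A = 7.74009 × 4.31629 × 0.255176 = 8.52504 kN.
I_c = πr⁴/4 = π × 0.285⁴/4 = 0.00518166 m⁴.
Centre of pressure: y_p = y_c + I_c/(y_c·A) = 4.565 + 0.00518166/(4.565 × 0.255176) = 4.565 + 0.00444824 = 4.56945 m along the plane.
The resultant acts 0.285 + 0.00444824 = 0.289448 m (along the plate) below the hinge at the top edge, so the moment about the hinge is M = F × 0.289448 = 8.52504 × 0.289448 = 2.46756 kN·m.
A normal force at the bottom, 0.57 m from the hinge, must supply this moment: P = 2.46756/0.57 = 4.32905 kN.

P ≈ 4.33 kN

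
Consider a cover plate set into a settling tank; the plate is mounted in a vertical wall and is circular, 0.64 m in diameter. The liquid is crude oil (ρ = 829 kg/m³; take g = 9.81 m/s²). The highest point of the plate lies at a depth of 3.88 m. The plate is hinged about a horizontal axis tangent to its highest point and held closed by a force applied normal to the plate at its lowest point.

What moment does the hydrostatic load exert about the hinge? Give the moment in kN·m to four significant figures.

γ = ρg = 829 × 9.81 / 1000 = 8.13249 kN/m³.
The centroid is at the centre, 0.32 m below the top of the plate, so the centroid depth is h_c = 3.88 + 0.32 = 4.2 m.
A = π(0.32)² = 0.321699 m².
Resultant F = γ·h_c·A = 8.13249 × 4.2 × 0.321699 = 10.9881 kN.
I_c = πr⁴/4 = π × 0.32⁴/4 = 0.0082355 m⁴.
Centre of pressure: y_p = y_c + I_c/(y_c·A) = 4.2 + 0.0082355/(4.2 × 0.321699) = 4.2 + 0.00609524 = 4.2061 m along the plane.
The resultant acts 0.32 + 0.00609524 = 0.326095 m (along the plate) below the hinge at the top edge, so the moment about the hinge is M = F × 0.326095 = 10.9881 × 0.326095 = 3.58316 kN·m.

M ≈ 3.583 kN·m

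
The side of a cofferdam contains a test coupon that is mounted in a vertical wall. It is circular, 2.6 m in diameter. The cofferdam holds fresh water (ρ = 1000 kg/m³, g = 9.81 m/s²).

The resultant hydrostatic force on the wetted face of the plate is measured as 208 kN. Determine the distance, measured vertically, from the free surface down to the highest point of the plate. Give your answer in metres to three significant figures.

γ = ρg = 1000 × 9.81 = 9810 N/m³ = 9.81 kN/m³.
A = π(1.3)² = 5.30929 m².
From F = γ·h_c·A, the centroid depth is h_c = 208/(9.81 × 5.30929) = 3.99354 m.
The centroid is at the centre, 1.3 m below the top of the plate, so the highest point sits at h_top = 3.99354 − 1.3 = 2.69354 m below the surface.

d_top ≈ 2.69 m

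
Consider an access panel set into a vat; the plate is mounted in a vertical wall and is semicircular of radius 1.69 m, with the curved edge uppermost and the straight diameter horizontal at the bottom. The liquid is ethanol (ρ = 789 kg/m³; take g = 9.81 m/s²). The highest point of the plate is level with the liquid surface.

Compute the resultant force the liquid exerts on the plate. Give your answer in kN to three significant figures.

γ = ρg = 789 × 9.81 / 1000 = 7.74009 kN/m³.
The centroid lies 4r/(3π) = 0.717258 m above the diameter, so r − 4r/(3π) = 1.69 − 0.717258 = 0.972742 m below the topmost point, so the centroid depth is h_c = 0.972742 m.
A = πr²/2 = π × 1.69²/2 = 4.48635 m².
Resultant F = γ·h_c·A = 7.74009 × 0.972742 × 4.48635 = 33.7782 kN.

F ≈ 33.8 kN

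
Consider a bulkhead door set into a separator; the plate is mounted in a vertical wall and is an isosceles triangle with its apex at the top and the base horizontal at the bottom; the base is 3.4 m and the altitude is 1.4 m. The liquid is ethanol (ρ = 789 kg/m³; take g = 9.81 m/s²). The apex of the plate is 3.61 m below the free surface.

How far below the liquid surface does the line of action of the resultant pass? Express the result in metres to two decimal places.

γ = ρg = 789 × 9.81 / 1000 = 7.74009 kN/m³.
With the apex up, the centroid sits 2h/3 = 2 × 1.4/3 = 0.933333 m below the apex, so the centroid depth is h_c = 3.61 + 0.933333 = 4.54333 m.
A = ½ × 3.4 × 1.4 = 2.38 m².
Resultant F = γ·h_c·A = 7.74009 × 4.54333 × 2.38 = 83.6946 kN.
I_c = b·h³/36 = 3.4 × 1.4³/36 = 0.259156 m⁴.
Centre of pressure: y_p = y_c + I_c/(y_c·A) = 4.54333 + 0.259156/(4.54333 × 2.38) = 4.54333 + 0.0239668 = 4.5673 m along the plane.

h_p = 4.57 m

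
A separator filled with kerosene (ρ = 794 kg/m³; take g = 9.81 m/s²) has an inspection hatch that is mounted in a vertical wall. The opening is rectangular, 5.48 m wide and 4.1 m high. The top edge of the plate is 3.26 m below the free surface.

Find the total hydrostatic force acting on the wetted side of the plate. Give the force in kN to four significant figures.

F ≈ 929.3 kN

γ = ρg = 794 × 9.81 / 1000 = 7.78914 kN/m³.
The centroid lies 4.1/2 = 2.05 m below the top edge, so the centroid depth is h_c = 3.26 + 2.05 = 5.31 m.
A = 5.48 × 4.1 = 22.468 m².
Resultant F = γ·h_c·A = 7.78914 × 5.31 × 22.468 = 929.284 kN.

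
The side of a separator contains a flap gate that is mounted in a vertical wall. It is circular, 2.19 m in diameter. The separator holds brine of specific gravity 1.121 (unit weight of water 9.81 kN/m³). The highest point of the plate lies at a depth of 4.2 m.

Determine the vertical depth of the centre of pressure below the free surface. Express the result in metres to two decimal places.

γ = 1.121 × 9.81 = 10.99701 kN/m³.
The centroid is at the centre, 1.095 m below the top of the plate, so the centroid depth is h_c = 4.2 + 1.095 = 5.295 m.
A = π(1.095)² = 3.76685 m².
Resultant F = γ·h_c·A = 10.99701 × 5.295 × 3.76685 = 219.341 kN.
I_c = πr⁴/4 = π × 1.095⁴/4 = 1.12914 m⁴.
Centre of pressure: y_p = y_c + I_c/(y_c·A) = 5.295 + 1.12914/(5.295 × 3.76685) = 5.295 + 0.0566113 = 5.35161 m along the plane.

h_p = 5.35 m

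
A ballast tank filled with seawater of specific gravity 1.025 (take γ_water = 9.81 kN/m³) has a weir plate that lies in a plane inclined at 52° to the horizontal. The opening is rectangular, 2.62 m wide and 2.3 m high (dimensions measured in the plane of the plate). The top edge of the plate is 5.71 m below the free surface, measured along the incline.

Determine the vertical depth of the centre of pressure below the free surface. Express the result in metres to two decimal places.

h_p = 5.46 m

γ = 1.025 × 9.81 = 10.05525 kN/m³.
Let θ = 52° be the plate's angle to the horizontal; measure y along the incline from where the plane meets the free surface. Vertical depth h = y·sinθ with sinθ = 0.788011.
The centroid lies 2.3/2 = 1.15 m below the top edge, so y_c = 5.71 + 1.15 = 6.86 m and h_c = 6.86 × 0.788011 = 5.40576 m.
A = 2.62 × 2.3 = 6.026 m².
Resultant F = γ·h_c·A = 10.05525 × 5.40576 × 6.026 = 327.551 kN.
I_c = b·h³/12 = 2.62 × 2.3³/12 = 2.65646 m⁴.
Centre of pressure: y_p = y_c + I_c/(y_c·A) = 6.86 + 2.65646/(6.86 × 6.026) = 6.86 + 0.0642614 = 6.92426 m along the plane.
Vertically, h_p = y_p·sinθ = 6.92426 × 0.788011 = 5.45639 m.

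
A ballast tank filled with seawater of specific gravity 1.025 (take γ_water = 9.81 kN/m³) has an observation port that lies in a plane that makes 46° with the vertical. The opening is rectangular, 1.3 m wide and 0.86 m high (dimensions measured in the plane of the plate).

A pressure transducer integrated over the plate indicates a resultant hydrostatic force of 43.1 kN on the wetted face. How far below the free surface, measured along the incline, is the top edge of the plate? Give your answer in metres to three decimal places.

y_top ≈ 5.089 m

γ = 1.025 × 9.81 = 10.05525 kN/m³.
A = 1.3 × 0.86 = 1.118 m².
From F = γ·h_c·A, the centroid depth is h_c = 43.1/(10.05525 × 1.118) = 3.83392 m.
The plate makes 46° with the vertical, i.e. θ = 90° − 46° = 44° to the horizontal. Measuring y along the incline from the free-surface line, vertical depth h = y·sinθ with sinθ = 0.694658.
Along the incline, y_c = h_c/sinθ = 3.83392/0.694658 = 5.51915 m.
The centroid lies 0.86/2 = 0.43 m below the top edge, so the top edge sits at y_top = 5.51915 − 0.43 = 5.08915 m along the incline.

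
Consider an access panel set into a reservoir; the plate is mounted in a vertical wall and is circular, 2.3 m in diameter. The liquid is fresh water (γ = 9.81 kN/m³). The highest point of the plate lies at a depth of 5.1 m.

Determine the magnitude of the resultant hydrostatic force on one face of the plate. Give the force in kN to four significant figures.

F ≈ 254.7 kN

γ = 9.81 kN/m³.
The centroid is at the centre, 1.15 m below the top of the plate, so the centroid depth is h_c = 5.1 + 1.15 = 6.25 m.
A = π(1.15)² = 4.15476 m².
Resultant F = γ·h_c·A = 9.81 × 6.25 × 4.15476 = 254.739 kN.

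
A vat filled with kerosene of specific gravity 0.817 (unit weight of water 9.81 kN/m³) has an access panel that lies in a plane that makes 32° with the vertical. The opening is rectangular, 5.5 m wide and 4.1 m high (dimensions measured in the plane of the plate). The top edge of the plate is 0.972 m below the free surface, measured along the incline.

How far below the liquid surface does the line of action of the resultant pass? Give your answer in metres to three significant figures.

γ = 0.817 × 9.81 = 8.01477 kN/m³.
The plate makes 32° with the vertical, i.e. θ = 90° − 32° = 58° to the horizontal. Measuring y along the incline from the free-surface line, vertical depth h = y·sinθ with sinθ = 0.848048.
The centroid lies 4.1/2 = 2.05 m below the top edge, so y_c = 0.972 + 2.05 = 3.022 m and h_c = 3.022 × 0.848048 = 2.5628 m.
A = 5.5 × 4.1 = 22.55 m².
Resultant F = γ·h_c·A = 8.01477 × 2.5628 × 22.55 = 463.183 kN.
I_c = b·h³/12 = 5.5 × 4.1³/12 = 31.5888 m⁴.
Centre of pressure: y_p = y_c + I_c/(y_c·A) = 3.022 + 31.5888/(3.022 × 22.55) = 3.022 + 0.463545 = 3.48554 m along the plane.
Vertically, h_p = y_p·sinθ = 3.48554 × 0.848048 = 2.95591 m.

h_p = 2.96 m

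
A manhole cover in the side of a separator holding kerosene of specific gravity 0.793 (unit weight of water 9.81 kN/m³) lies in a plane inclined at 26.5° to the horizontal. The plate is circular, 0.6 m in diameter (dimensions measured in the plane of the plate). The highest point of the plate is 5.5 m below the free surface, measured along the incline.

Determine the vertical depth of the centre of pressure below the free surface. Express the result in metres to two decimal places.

h_p = 2.59 m

γ = 0.793 × 9.81 = 7.77933 kN/m³.
Let θ = 26.5° be the plate's angle to the horizontal; measure y along the incline from where the plane meets the free surface. Vertical depth h = y·sinθ with sinθ = 0.446198.
The centroid is at the centre, 0.3 m below the top of the plate, so y_c = 5.5 + 0.3 = 5.8 m and h_c = 5.8 × 0.446198 = 2.58795 m.
A = π(0.3)² = 0.282743 m².
Resultant F = γ·h_c·A = 7.77933 × 2.58795 × 0.282743 = 5.69233 kN.
I_c = πr⁴/4 = π × 0.3⁴/4 = 0.00636173 m⁴.
Centre of pressure: y_p = y_c + I_c/(y_c·A) = 5.8 + 0.00636173/(5.8 × 0.282743) = 5.8 + 0.00387932 = 5.80388 m along the plane.
Vertically, h_p = y_p·sinθ = 5.80388 × 0.446198 = 2.58968 m.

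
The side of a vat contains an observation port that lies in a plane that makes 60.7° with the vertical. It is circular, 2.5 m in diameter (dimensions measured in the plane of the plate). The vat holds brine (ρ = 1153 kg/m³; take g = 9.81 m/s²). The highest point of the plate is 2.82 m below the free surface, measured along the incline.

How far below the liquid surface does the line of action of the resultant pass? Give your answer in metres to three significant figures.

h_p = 2.04 m

γ = ρg = 1153 × 9.81 / 1000 = 11.31093 kN/m³.
The plate makes 60.7° with the vertical, i.e. θ = 90° − 60.7° = 29.3° to the horizontal. Measuring y along the incline from the free-surface line, vertical depth h = y·sinθ with sinθ = 0.489382.
The centroid is at the centre, 1.25 m below the top of the plate, so y_c = 2.82 + 1.25 = 4.07 m and h_c = 4.07 × 0.489382 = 1.99178 m.
A = π(1.25)² = 4.90874 m².
Resultant F = γ·h_c·A = 11.31093 × 1.99178 × 4.90874 = 110.588 kN.
I_c = πr⁴/4 = π × 1.25⁴/4 = 1.91748 m⁴.
Centre of pressure: y_p = y_c + I_c/(y_c·A) = 4.07 + 1.91748/(4.07 × 4.90874) = 4.07 + 0.0959768 = 4.16598 m along the plane.
Vertically, h_p = y_p·sinθ = 4.16598 × 0.489382 = 2.03876 m.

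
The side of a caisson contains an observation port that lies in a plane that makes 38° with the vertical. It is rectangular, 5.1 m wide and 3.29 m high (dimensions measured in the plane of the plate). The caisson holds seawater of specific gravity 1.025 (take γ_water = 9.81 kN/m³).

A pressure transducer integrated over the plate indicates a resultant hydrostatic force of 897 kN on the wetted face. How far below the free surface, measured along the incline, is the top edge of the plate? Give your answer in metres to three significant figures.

γ = 1.025 × 9.81 = 10.05525 kN/m³.
A = 5.1 × 3.29 = 16.779 m².
From F = γ·h_c·A, the centroid depth is h_c = 897/(10.05525 × 16.779) = 5.31659 m.
The plate makes 38° with the vertical, i.e. θ = 90° − 38° = 52° to the horizontal. Measuring y along the incline from the free-surface line, vertical depth h = y·sinθ with sinθ = 0.788011.
Along the incline, y_c = h_c/sinθ = 5.31659/0.788011 = 6.74685 m.
The centroid lies 3.29/2 = 1.645 m below the top edge, so the top edge sits at y_top = 6.74685 − 1.645 = 5.10185 m along the incline.

y_top ≈ 5.10 m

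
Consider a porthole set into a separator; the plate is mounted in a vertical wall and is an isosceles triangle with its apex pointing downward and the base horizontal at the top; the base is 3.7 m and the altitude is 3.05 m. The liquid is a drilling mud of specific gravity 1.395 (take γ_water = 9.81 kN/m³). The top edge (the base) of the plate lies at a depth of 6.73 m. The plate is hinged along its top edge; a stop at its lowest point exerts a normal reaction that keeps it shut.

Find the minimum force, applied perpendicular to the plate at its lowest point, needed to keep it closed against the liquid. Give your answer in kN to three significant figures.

P ≈ 212 kN

γ = 1.395 × 9.81 = 13.68495 kN/m³.
With the apex down, the centroid sits h/3 = 3.05/3 = 1.01667 m below the base (the top edge), so the centroid depth is h_c = 6.73 + 1.01667 = 7.74667 m.
A = ½ × 3.7 × 3.05 = 5.6425 m².
Resultant F = γ·h_c·A = 13.68495 × 7.74667 × 5.6425 = 598.177 kN.
I_c = b·h³/36 = 3.7 × 3.05³/36 = 2.91608 m⁴.
Centre of pressure: y_p = y_c + I_c/(y_c·A) = 7.74667 + 2.91608/(7.74667 × 5.6425) = 7.74667 + 0.0667134 = 7.81338 m along the plane.
The resultant acts 1.01667 + 0.0667134 = 1.08338 m (along the plate) below the hinge at the top edge, so the moment about the hinge is M = F × 1.08338 = 598.177 × 1.08338 = 648.053 kN·m.
A normal force at the bottom, 3.05 m from the hinge, must supply this moment: P = 648.053/3.05 = 212.476 kN.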